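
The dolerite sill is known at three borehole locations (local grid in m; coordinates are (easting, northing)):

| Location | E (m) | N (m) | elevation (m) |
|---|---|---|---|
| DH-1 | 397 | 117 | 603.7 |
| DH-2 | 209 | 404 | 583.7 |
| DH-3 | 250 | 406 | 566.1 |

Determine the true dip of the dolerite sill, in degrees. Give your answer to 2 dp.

28.13°

Let the plane be z = a·E + b·N + c.
DH-2−DH-1: −188a + 287b = −20;  DH-3−DH-1: −147a + 289b = −37.6.
Solving gives a = −0.41268, b = −0.34001.
Gradient magnitude |∇z| = √(a² + b²) = √(0.17031 + 0.11561) = 0.53471.
True dip = arctan(0.53471) = 28.13°, dipping toward NE (azimuth ≈ 051°).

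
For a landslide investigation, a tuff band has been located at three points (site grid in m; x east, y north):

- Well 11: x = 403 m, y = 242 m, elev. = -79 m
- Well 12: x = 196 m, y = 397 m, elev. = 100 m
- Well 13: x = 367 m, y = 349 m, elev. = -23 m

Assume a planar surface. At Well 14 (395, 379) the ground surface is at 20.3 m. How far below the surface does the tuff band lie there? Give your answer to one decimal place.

51.7 m

Two edge vectors: Well 11→Well 12 = (-207, 155, 179), Well 11→Well 13 = (-36, 107, 56).
Normal n = (Well 11→Well 12) × (Well 11→Well 13) = (-10473, 5148, -16569).
So ∂z/∂x = −n_x/n_z = −0.63208 and ∂z/∂y = −n_y/n_z = 0.31070.
Intercept c from Well 11: -79 + 254.73 − 75.19 = 100.54.
At (395, 379): z_contact = −249.67 + 117.76 + 100.54 = -31.38 m.
Depth below ground = 20.3 − (-31.38) = 51.7 m.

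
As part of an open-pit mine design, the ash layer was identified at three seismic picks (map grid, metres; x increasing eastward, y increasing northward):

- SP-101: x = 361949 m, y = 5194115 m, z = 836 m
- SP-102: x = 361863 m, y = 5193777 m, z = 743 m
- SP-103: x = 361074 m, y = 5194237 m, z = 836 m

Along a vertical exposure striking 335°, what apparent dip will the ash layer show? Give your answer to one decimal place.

12.7°

Two edge vectors: SP-101→SP-102 = (-86, -338, -93), SP-101→SP-103 = (-875, 122, 0).
Normal n = (SP-101→SP-102) × (SP-101→SP-103) = (11346, 81375, -306242).
So ∂z/∂x = −n_x/n_z = 0.03705 and ∂z/∂y = −n_y/n_z = 0.26572.
Unit vector along 335° is (sin 335°, cos 335°) = (-0.4226, 0.9063).
Slope in that direction = a·(-0.4226) + b·(0.9063) = 0.22517.
Apparent dip = arctan|0.22517| = 12.7° (true dip is 15.0°, so apparent ≤ true as expected).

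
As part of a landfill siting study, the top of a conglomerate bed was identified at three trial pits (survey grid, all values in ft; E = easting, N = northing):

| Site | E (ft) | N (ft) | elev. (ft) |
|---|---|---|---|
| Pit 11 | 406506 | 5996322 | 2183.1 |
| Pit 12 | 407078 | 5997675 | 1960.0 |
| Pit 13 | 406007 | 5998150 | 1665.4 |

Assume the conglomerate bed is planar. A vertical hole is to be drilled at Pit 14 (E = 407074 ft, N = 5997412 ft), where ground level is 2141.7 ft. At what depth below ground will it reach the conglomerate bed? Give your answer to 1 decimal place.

120.1 ft

Let the plane be z = a·E + b·N + c.
Pit 12−Pit 11: 572a + 1353b = −223.1;  Pit 13−Pit 11: −499a + 1828b = −517.7.
Solving gives a = 0.170053226, b = −0.236785252.
Then c = 2183.1 − a·406506 − b·5996322 = 1352896.06.
At (407074, 5997412): z_contact = 69224.25 − 1420098.71 + 1352896.06 = 2021.59 ft.
Depth below ground = 2141.7 − 2021.59 = 120.1 ft.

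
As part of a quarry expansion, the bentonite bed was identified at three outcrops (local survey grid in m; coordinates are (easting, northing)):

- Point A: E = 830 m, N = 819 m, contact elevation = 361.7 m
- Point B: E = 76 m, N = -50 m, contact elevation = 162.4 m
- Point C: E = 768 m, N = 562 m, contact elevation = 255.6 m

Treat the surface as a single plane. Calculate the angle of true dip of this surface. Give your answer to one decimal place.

Let the plane be z = a·E + b·N + c.
Point B−Point A: −754a − 869b = −199.3;  Point C−Point A: −62a − 257b = −106.1.
Solving gives a = −0.29293, b = 0.48351.
Gradient magnitude |∇z| = √(a² + b²) = √(0.08581 + 0.23378) = 0.56532.
True dip = arctan(0.56532) = 29.5°, dipping toward SSE (azimuth ≈ 149°).

29.5°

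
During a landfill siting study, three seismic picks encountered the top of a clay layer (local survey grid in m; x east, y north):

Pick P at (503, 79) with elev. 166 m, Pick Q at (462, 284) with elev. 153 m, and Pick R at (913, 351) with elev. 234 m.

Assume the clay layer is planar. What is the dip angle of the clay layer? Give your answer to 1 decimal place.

Two edge vectors: Pick P→Pick Q = (-41, 205, -13), Pick P→Pick R = (410, 272, 68).
Normal n = (Pick P→Pick Q) × (Pick P→Pick R) = (17476, -2542, -95202).
So ∂z/∂x = −n_x/n_z = 0.18357 and ∂z/∂y = −n_y/n_z = −0.02670.
Gradient magnitude |∇z| = √(a² + b²) = √(0.03370 + 0.00071) = 0.18550.
True dip = arctan(0.18550) = 10.5°, dipping toward W (azimuth ≈ 278°).

10.5°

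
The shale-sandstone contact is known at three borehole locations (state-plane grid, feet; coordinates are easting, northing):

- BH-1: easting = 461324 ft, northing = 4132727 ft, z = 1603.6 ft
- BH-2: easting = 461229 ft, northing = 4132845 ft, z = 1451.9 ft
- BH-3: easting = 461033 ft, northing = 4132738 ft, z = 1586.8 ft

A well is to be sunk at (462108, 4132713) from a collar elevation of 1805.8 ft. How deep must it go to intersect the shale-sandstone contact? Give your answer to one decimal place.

Let the plane be z = a·easting + b·northing + c.
BH-2−BH-1: −95a + 118b = −151.7;  BH-3−BH-1: −291a + 11b = −16.8.
Solving gives a = 0.009422401, b = −1.278007389.
Then c = 1603.6 − a·461324 − b·4132727 = 5278912.46.
At (462108, 4132713): z_contact = 4354.17 − 5281637.75 + 5278912.46 = 1628.88 ft.
Depth below ground = 1805.8 − 1628.88 = 176.9 ft.

176.9 ft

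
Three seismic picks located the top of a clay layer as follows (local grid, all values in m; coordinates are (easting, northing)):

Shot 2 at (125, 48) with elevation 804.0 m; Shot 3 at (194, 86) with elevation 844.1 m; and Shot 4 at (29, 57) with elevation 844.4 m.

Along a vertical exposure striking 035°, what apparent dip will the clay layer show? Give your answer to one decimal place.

48.1°

Let the plane be z = a·E + b·N + c.
Shot 3−Shot 2: 69a + 38b = 40.1;  Shot 4−Shot 2: −96a + 9b = 40.4.
Solving gives a = −0.27508, b = 1.55474.
Unit vector along 035° is (sin 35°, cos 35°) = (0.5736, 0.8192).
Slope in that direction = a·(0.5736) + b·(0.8192) = 1.11579.
Apparent dip = arctan|1.11579| = 48.1° (true dip is 57.7°, so apparent ≤ true as expected).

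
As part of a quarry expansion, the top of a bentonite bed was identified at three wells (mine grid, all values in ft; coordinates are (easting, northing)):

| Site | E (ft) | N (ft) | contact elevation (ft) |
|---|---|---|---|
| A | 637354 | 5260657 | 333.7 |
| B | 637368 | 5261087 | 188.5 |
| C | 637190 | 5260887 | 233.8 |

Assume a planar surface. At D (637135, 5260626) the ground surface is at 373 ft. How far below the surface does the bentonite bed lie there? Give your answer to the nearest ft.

57 ft

Let the plane be z = a·E + b·N + c.
B−A: 14a + 430b = −145.2;  C−A: −164a + 230b = −99.9.
Solving gives a = 0.12965826, b = −0.34189585.
Then c = 333.7 − a·637354 − b·5260657 = 1716292.29.
At (637135, 5260626): z_contact = 82609.8 − 1798586.2 + 1716292.29 = 315.9 ft.
Depth below ground = 373 − 315.9 = 57 ft.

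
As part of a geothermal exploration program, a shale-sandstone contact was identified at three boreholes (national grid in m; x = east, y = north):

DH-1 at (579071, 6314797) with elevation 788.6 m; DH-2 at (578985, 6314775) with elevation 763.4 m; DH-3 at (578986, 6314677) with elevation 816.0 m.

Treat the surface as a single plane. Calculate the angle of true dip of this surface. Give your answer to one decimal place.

Let the plane be z = a·x + b·y + c.
DH-2−DH-1: −86a − 22b = −25.2;  DH-3−DH-1: −85a − 120b = 27.4.
Solving gives a = 0.42921, b = −0.53236.
Gradient magnitude |∇z| = √(a² + b²) = √(0.18422 + 0.28340) = 0.68383.
True dip = arctan(0.68383) = 34.4°, dipping toward NW (azimuth ≈ 321°).

34.4°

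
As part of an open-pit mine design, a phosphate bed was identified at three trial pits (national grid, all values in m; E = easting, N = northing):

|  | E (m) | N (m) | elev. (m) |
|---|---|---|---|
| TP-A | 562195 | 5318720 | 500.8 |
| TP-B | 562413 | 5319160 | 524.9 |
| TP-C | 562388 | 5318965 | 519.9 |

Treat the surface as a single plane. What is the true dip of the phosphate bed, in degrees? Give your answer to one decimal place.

Two edge vectors: TP-A→TP-B = (218, 440, 24.1), TP-A→TP-C = (193, 245, 19.1).
Normal n = (TP-A→TP-B) × (TP-A→TP-C) = (2499.5, 487.5, -31510).
So ∂z/∂E = −n_x/n_z = 0.07932 and ∂z/∂N = −n_y/n_z = 0.01547.
Gradient magnitude |∇z| = √(a² + b²) = √(0.00629 + 0.00024) = 0.08082.
True dip = arctan(0.08082) = 4.6°, dipping toward W (azimuth ≈ 259°).

4.6°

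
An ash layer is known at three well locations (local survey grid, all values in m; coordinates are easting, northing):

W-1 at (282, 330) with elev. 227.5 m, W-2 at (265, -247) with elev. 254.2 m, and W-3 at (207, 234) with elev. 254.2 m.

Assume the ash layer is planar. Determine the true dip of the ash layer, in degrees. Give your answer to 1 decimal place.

Let the plane be z = a·easting + b·northing + c.
W-2−W-1: −17a − 577b = 26.7;  W-3−W-1: −75a − 96b = 26.7.
Solving gives a = −0.30840, b = −0.03719.
Gradient magnitude |∇z| = √(a² + b²) = √(0.09511 + 0.00138) = 0.31063.
True dip = arctan(0.31063) = 17.3°, dipping toward E (azimuth ≈ 083°).

17.3°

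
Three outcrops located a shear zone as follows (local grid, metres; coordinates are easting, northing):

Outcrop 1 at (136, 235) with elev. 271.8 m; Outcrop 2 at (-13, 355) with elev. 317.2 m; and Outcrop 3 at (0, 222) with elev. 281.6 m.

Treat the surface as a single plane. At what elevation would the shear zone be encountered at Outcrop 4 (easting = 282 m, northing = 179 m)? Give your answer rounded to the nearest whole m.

243 m

Two edge vectors: Outcrop 1→Outcrop 2 = (-149, 120, 45.4), Outcrop 1→Outcrop 3 = (-136, -13, 9.8).
Normal n = (Outcrop 1→Outcrop 2) × (Outcrop 1→Outcrop 3) = (1766.2, -4714.2, 18257).
So ∂z/∂easting = −n_x/n_z = −0.09674 and ∂z/∂northing = −n_y/n_z = 0.25821.
Intercept c from Outcrop 1: 271.8 + 13.16 − 60.68 = 224.28.
At (282, 179): z = −27.3 + 46.2 + 224.28 = 243.2 m.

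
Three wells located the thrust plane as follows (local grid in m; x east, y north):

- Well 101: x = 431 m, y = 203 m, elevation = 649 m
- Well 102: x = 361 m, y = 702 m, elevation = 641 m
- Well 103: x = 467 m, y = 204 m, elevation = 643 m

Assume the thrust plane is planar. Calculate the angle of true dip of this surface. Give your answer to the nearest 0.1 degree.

Two edge vectors: Well 101→Well 102 = (-70, 499, -8), Well 101→Well 103 = (36, 1, -6).
Normal n = (Well 101→Well 102) × (Well 101→Well 103) = (-2986, -708, -18034).
So ∂z/∂x = −n_x/n_z = −0.16558 and ∂z/∂y = −n_y/n_z = −0.03926.
Gradient magnitude |∇z| = √(a² + b²) = √(0.02742 + 0.00154) = 0.17017.
True dip = arctan(0.17017) = 9.7°, dipping toward ENE (azimuth ≈ 077°).

9.7°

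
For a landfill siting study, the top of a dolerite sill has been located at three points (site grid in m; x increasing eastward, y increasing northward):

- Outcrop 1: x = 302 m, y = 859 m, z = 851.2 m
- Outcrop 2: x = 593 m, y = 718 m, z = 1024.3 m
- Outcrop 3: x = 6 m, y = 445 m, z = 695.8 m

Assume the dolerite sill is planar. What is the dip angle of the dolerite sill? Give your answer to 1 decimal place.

Let the plane be z = a·x + b·y + c.
Outcrop 2−Outcrop 1: 291a − 141b = 173.1;  Outcrop 3−Outcrop 1: −296a − 414b = −155.4.
Solving gives a = 0.57687, b = −0.03709.
Gradient magnitude |∇z| = √(a² + b²) = √(0.33278 + 0.00138) = 0.57807.
True dip = arctan(0.57807) = 30.0°, dipping toward W (azimuth ≈ 274°).

30.0°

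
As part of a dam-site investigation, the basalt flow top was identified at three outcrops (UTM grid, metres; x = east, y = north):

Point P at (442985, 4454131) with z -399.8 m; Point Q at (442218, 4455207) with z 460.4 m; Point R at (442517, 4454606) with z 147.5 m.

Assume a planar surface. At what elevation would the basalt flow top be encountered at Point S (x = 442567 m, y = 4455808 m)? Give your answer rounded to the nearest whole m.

Let the plane be z = a·x + b·y + c.
Point Q−Point P: −767a + 1076b = 860.2;  Point R−Point P: −468a + 475b = 547.3.
Solving gives a = −1.29485719, b = −0.12356456.
Then c = -399.8 − a·442985 − b·4454131 = 1123575.25.
At (442567, 4455808): z = −573061.1 − 550580.0 + 1123575.25 = -65.8 m.

-66 m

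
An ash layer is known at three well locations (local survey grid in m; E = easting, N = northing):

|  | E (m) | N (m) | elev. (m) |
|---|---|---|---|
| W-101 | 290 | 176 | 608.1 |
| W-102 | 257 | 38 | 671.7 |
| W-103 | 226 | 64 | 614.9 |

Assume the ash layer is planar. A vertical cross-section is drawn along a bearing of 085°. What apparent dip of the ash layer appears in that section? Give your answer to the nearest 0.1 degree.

48.6°

Let the plane be z = a·E + b·N + c.
W-102−W-101: −33a − 138b = 63.6;  W-103−W-101: −64a − 112b = 6.8.
Solving gives a = 1.20421, b = −0.74883.
Unit vector along 085° is (sin 85°, cos 85°) = (0.9962, 0.0872).
Slope in that direction = a·(0.9962) + b·(0.0872) = 1.13436.
Apparent dip = arctan|1.13436| = 48.6° (true dip is 54.8°, so apparent ≤ true as expected).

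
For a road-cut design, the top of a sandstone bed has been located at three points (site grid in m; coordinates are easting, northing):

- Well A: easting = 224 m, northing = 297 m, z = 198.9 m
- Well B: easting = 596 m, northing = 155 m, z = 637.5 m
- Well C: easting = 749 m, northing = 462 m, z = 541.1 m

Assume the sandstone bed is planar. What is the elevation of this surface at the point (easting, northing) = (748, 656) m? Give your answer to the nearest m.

393 m

Two edge vectors: Well A→Well B = (372, -142, 438.6), Well A→Well C = (525, 165, 342.2).
Normal n = (Well A→Well B) × (Well A→Well C) = (-120961.4, 102966.6, 135930).
So ∂z/∂easting = −n_x/n_z = 0.88988 and ∂z/∂northing = −n_y/n_z = −0.75750.
Intercept c from Well A: 198.9 − 199.33 + 224.98 = 224.54.
At (748, 656): z = 665.6 − 496.9 + 224.54 = 393.3 m.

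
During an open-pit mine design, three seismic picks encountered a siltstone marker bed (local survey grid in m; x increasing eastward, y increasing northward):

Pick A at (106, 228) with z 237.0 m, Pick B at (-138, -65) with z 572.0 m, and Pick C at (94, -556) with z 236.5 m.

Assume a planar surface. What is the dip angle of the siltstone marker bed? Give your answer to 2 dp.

54.45°

Two edge vectors: Pick A→Pick B = (-244, -293, 335), Pick A→Pick C = (-12, -784, -0.5).
Normal n = (Pick A→Pick B) × (Pick A→Pick C) = (262786.5, -4142, 187780).
So ∂z/∂x = −n_x/n_z = −1.39944 and ∂z/∂y = −n_y/n_z = 0.02206.
Gradient magnitude |∇z| = √(a² + b²) = √(1.95843 + 0.00049) = 1.39961.
True dip = arctan(1.39961) = 54.45°, dipping toward E (azimuth ≈ 091°).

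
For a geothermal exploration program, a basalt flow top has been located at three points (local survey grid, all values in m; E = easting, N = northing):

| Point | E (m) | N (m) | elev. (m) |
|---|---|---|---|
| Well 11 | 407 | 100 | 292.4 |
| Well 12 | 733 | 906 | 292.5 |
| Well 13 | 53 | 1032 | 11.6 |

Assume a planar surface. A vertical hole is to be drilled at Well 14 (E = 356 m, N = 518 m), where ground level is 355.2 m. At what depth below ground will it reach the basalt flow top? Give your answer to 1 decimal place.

Let the plane be z = a·E + b·N + c.
Well 12−Well 11: 326a + 806b = 0.1;  Well 13−Well 11: −354a + 932b = −280.8.
Solving gives a = 0.384309, b = −0.155316.
Then c = 292.4 − a·407 − b·100 = 151.52.
At (356, 518): z_contact = 136.81 − 80.45 + 151.52 = 207.88 m.
Depth below ground = 355.2 − 207.88 = 147.3 m.

147.3 m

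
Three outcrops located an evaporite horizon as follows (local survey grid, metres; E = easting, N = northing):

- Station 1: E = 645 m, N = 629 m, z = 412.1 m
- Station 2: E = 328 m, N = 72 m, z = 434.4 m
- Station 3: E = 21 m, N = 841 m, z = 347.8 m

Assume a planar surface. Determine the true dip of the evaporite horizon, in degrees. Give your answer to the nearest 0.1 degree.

Two edge vectors: Station 1→Station 2 = (-317, -557, 22.3), Station 1→Station 3 = (-624, 212, -64.3).
Normal n = (Station 1→Station 2) × (Station 1→Station 3) = (31087.5, -34298.3, -414772).
So ∂z/∂E = −n_x/n_z = 0.07495 and ∂z/∂N = −n_y/n_z = −0.08269.
Gradient magnitude |∇z| = √(a² + b²) = √(0.00562 + 0.00684) = 0.11160.
True dip = arctan(0.11160) = 6.4°, dipping toward NW (azimuth ≈ 318°).

6.4°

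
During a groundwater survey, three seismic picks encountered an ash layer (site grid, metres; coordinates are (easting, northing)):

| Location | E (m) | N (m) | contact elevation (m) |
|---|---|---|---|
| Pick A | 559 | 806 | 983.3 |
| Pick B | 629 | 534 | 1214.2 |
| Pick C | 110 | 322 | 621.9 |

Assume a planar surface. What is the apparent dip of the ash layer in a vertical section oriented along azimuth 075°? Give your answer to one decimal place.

49.5°

Two edge vectors: Pick A→Pick B = (70, -272, 230.9), Pick A→Pick C = (-449, -484, -361.4).
Normal n = (Pick A→Pick B) × (Pick A→Pick C) = (210056.4, -78376.1, -156008).
So ∂z/∂E = −n_x/n_z = 1.34645 and ∂z/∂N = −n_y/n_z = −0.50239.
Unit vector along 075° is (sin 75°, cos 75°) = (0.9659, 0.2588).
Slope in that direction = a·(0.9659) + b·(0.2588) = 1.17054.
Apparent dip = arctan|1.17054| = 49.5° (true dip is 55.2°, so apparent ≤ true as expected).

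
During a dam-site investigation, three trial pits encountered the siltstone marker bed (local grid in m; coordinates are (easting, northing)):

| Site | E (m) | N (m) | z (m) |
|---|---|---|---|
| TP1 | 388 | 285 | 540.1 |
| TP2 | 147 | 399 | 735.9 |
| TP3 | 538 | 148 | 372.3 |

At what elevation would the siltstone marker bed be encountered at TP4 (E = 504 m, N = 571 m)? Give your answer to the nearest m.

Let the plane be z = a·E + b·N + c.
TP2−TP1: −241a + 114b = 195.8;  TP3−TP1: 150a − 137b = −167.8.
Solving gives a = −0.48347, b = 0.69547.
Then c = 540.1 − a·388 − b·285 = 529.48.
At (504, 571): z = −243.7 + 397.1 + 529.48 = 682.9 m.

683 m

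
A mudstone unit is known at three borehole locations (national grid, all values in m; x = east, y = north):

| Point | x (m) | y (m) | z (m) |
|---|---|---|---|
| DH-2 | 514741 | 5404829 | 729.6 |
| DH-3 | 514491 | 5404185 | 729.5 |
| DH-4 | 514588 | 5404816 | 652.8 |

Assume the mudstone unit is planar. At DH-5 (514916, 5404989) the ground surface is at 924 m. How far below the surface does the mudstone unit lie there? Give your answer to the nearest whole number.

Two edge vectors: DH-2→DH-3 = (-250, -644, -0.1), DH-2→DH-4 = (-153, -13, -76.8).
Normal n = (DH-2→DH-3) × (DH-2→DH-4) = (49457.9, -19184.7, -95282).
So ∂z/∂x = −n_x/n_z = 0.51906866 and ∂z/∂y = −n_y/n_z = −0.20134653.
Intercept c from DH-2: 729.6 − 267185.92 + 1088243.56 = 821787.24.
At (514916, 5404989): z_contact = 267276.8 − 1088275.8 + 821787.24 = 788.2 m.
Depth below ground = 924 − 788.2 = 136 m.

136 m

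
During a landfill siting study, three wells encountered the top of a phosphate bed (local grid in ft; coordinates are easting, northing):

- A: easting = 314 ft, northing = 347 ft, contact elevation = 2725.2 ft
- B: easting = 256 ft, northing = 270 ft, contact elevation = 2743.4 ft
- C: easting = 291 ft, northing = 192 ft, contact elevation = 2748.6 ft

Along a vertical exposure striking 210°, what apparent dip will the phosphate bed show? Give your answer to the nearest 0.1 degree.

Let the plane be z = a·easting + b·northing + c.
B−A: −58a − 77b = 18.2;  C−A: −23a − 155b = 23.4.
Solving gives a = −0.14118, b = −0.13002.
Unit vector along 210° is (sin 210°, cos 210°) = (-0.5000, -0.8660).
Slope in that direction = a·(-0.5000) + b·(-0.8660) = 0.18319.
Apparent dip = arctan|0.18319| = 10.4° (true dip is 10.9°, so apparent ≤ true as expected).

10.4°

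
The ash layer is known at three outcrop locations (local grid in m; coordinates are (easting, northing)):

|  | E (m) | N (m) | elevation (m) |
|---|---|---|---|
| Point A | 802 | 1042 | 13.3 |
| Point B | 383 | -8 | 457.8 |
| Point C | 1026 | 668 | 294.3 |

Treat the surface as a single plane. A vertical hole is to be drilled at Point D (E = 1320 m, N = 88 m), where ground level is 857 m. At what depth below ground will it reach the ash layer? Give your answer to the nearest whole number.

Two edge vectors: Point A→Point B = (-419, -1050, 444.5), Point A→Point C = (224, -374, 281).
Normal n = (Point A→Point B) × (Point A→Point C) = (-128807, 217307, 391906).
So ∂z/∂E = −n_x/n_z = 0.32867 and ∂z/∂N = −n_y/n_z = −0.55449.
Intercept c from Point A: 13.3 − 263.59 + 577.78 = 327.48.
At (1320, 88): z_contact = 433.8 − 48.8 + 327.48 = 712.5 m.
Depth below ground = 857 − 712.5 = 144 m.

144 m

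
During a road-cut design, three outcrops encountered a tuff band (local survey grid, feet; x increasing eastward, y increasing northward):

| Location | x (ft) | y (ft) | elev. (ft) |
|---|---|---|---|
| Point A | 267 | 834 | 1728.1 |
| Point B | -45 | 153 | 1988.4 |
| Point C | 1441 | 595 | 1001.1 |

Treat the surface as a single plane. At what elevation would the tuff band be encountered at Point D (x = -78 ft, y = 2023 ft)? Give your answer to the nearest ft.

1841 ft

Let the plane be z = a·x + b·y + c.
Point B−Point A: −312a − 681b = 260.3;  Point C−Point A: 1174a − 239b = −727.
Solving gives a = −0.63760, b = −0.09012.
Then c = 1728.1 − a·267 − b·834 = 1973.50.
At (-78, 2023): z = 49.7 − 182.3 + 1973.50 = 1840.9 ft.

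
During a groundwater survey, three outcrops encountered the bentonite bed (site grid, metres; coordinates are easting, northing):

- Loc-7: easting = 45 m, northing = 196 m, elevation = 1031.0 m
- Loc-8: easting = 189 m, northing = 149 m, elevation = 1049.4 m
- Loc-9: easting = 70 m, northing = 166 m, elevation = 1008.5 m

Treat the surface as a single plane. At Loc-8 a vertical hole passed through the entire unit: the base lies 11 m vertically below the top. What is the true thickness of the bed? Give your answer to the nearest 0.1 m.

Let the plane be z = a·easting + b·northing + c.
Loc-8−Loc-7: 144a − 47b = 18.4;  Loc-9−Loc-7: 25a − 30b = −22.5.
Solving gives a = 0.51176, b = 1.17647.
|∇z| = √(a²+b²) = 1.28296, so dip δ = arctan(1.28296) = 52.07°.
True thickness = vertical thickness × cos δ = 11 × cos 52.07° = 6.8 m.

6.8 m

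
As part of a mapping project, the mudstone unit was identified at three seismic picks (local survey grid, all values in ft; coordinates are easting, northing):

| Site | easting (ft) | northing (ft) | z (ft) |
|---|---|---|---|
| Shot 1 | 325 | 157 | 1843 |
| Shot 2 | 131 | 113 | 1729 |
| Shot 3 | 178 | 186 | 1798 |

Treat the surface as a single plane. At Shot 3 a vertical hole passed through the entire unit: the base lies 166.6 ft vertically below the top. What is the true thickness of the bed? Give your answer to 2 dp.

130.42 ft

Two edge vectors: Shot 1→Shot 2 = (-194, -44, -114), Shot 1→Shot 3 = (-147, 29, -45).
Normal n = (Shot 1→Shot 2) × (Shot 1→Shot 3) = (5286, 8028, -12094).
So ∂z/∂easting = −n_x/n_z = 0.43708 and ∂z/∂northing = −n_y/n_z = 0.66380.
|∇z| = √(a²+b²) = 0.79477, so dip δ = arctan(0.79477) = 38.48°.
True thickness = vertical thickness × cos δ = 166.6 × cos 38.48° = 130.42 ft.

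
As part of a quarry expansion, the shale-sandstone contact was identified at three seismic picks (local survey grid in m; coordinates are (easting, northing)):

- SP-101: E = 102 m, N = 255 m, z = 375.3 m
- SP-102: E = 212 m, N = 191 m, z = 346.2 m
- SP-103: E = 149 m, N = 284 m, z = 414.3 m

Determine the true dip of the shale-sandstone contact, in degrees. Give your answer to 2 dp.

Two edge vectors: SP-101→SP-102 = (110, -64, -29.1), SP-101→SP-103 = (47, 29, 39).
Normal n = (SP-101→SP-102) × (SP-101→SP-103) = (-1652.1, -5657.7, 6198).
So ∂z/∂E = −n_x/n_z = 0.26655 and ∂z/∂N = −n_y/n_z = 0.91283.
Gradient magnitude |∇z| = √(a² + b²) = √(0.07105 + 0.83325) = 0.95095.
True dip = arctan(0.95095) = 43.56°, dipping toward SSW (azimuth ≈ 196°).

43.56°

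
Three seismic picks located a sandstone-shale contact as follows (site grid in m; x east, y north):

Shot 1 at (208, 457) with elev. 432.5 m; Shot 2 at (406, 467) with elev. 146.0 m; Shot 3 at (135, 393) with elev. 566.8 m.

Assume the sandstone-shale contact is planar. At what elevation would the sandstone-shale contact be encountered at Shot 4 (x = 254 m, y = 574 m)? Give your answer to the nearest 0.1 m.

Let the plane be z = a·x + b·y + c.
Shot 2−Shot 1: 198a + 10b = −286.5;  Shot 3−Shot 1: −73a − 64b = 134.3.
Solving gives a = −1.42296, b = −0.47537.
Then c = 432.5 − a·208 − b·457 = 945.72.
At (254, 574): z = −361.4 − 272.9 + 945.72 = 311.4 m.

311.4 m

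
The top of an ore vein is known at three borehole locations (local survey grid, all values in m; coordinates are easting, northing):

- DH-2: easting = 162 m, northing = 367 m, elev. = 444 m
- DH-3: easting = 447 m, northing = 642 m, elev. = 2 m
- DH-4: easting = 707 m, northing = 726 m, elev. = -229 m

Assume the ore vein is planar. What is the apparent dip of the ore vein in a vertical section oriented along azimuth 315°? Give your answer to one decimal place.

Two edge vectors: DH-2→DH-3 = (285, 275, -442), DH-2→DH-4 = (545, 359, -673).
Normal n = (DH-2→DH-3) × (DH-2→DH-4) = (-26397, -49085, -47560).
So ∂z/∂easting = −n_x/n_z = −0.55503 and ∂z/∂northing = −n_y/n_z = −1.03206.
Unit vector along 315° is (sin 315°, cos 315°) = (-0.7071, 0.7071).
Slope in that direction = a·(-0.7071) + b·(0.7071) = −0.33732.
Apparent dip = arctan|0.33732| = 18.6° (true dip is 49.5°, so apparent ≤ true as expected).

18.6°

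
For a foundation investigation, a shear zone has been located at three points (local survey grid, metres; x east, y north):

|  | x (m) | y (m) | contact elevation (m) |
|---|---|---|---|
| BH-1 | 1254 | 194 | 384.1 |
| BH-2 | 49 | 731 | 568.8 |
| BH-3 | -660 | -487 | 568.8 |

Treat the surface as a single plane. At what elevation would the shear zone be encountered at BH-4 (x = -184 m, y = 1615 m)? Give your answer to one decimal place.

Two edge vectors: BH-1→BH-2 = (-1205, 537, 184.7), BH-1→BH-3 = (-1914, -681, 184.7).
Normal n = (BH-1→BH-2) × (BH-1→BH-3) = (224964.6, -130952.3, 1848423).
So ∂z/∂x = −n_x/n_z = −0.121706 and ∂z/∂y = −n_y/n_z = 0.070845.
Intercept c from BH-1: 384.1 + 152.62 − 13.74 = 522.98.
At (-184, 1615): z = 22.4 + 114.4 + 522.98 = 659.8 m.

659.8 m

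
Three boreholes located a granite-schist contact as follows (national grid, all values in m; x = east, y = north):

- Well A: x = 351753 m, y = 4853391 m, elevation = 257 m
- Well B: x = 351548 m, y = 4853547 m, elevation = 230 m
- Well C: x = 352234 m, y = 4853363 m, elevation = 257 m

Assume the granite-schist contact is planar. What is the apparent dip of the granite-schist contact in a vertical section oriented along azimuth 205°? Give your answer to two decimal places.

Let the plane be z = a·x + b·y + c.
Well B−Well A: −205a + 156b = −27;  Well C−Well A: 481a − 28b = 0.
Solving gives a = −0.01091, b = −0.18741.
Unit vector along 205° is (sin 205°, cos 205°) = (-0.4226, -0.9063).
Slope in that direction = a·(-0.4226) + b·(-0.9063) = 0.17446.
Apparent dip = arctan|0.17446| = 9.90° (true dip is 10.6°, so apparent ≤ true as expected).

9.90°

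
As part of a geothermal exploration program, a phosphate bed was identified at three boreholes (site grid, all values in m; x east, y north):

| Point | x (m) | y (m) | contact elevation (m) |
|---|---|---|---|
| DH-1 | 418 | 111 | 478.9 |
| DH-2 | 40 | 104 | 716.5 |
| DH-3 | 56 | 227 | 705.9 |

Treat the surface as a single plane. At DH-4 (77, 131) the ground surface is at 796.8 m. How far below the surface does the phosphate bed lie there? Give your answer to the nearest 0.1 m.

103.7 m

Let the plane be z = a·x + b·y + c.
DH-2−DH-1: −378a − 7b = 237.6;  DH-3−DH-1: −362a + 116b = 227.
Solving gives a = −0.62849, b = −0.00442.
Then c = 478.9 − a·418 − b·111 = 742.10.
At (77, 131): z_contact = −48.39 − 0.58 + 742.10 = 693.13 m.
Depth below ground = 796.8 − 693.13 = 103.7 m.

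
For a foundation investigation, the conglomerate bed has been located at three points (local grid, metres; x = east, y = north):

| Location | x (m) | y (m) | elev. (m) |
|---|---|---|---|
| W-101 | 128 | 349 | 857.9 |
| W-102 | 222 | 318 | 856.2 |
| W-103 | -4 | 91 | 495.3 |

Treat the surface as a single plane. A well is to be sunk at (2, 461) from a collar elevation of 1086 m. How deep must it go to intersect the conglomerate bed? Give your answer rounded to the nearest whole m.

Let the plane be z = a·x + b·y + c.
W-102−W-101: 94a − 31b = −1.7;  W-103−W-101: −132a − 258b = −362.6.
Solving gives a = 0.38110, b = 1.21044.
Then c = 857.9 − a·128 − b·349 = 386.67.
At (2, 461): z_contact = 0.8 + 558.0 + 386.67 = 945.5 m.
Depth below ground = 1086 − 945.5 = 141 m.

141 m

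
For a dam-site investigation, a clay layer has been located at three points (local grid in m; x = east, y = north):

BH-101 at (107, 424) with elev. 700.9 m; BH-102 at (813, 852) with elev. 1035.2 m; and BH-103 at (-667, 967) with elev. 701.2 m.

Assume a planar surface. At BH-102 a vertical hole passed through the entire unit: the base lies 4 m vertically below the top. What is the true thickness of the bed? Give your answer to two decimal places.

Two edge vectors: BH-101→BH-102 = (706, 428, 334.3), BH-101→BH-103 = (-774, 543, 0.3).
Normal n = (BH-101→BH-102) × (BH-101→BH-103) = (-181396.5, -258960, 714630).
So ∂z/∂x = −n_x/n_z = 0.25383 and ∂z/∂y = −n_y/n_z = 0.36237.
|∇z| = √(a²+b²) = 0.44243, so dip δ = arctan(0.44243) = 23.87°.
True thickness = vertical thickness × cos δ = 4 × cos 23.87° = 3.66 m.

3.66 m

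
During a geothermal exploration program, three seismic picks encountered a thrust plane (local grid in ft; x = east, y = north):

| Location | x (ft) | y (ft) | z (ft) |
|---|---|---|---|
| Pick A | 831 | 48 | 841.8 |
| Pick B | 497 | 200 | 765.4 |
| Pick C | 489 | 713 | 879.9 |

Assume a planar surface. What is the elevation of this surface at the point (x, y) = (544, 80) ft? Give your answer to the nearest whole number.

754 ft

Two edge vectors: Pick A→Pick B = (-334, 152, -76.4), Pick A→Pick C = (-342, 665, 38.1).
Normal n = (Pick A→Pick B) × (Pick A→Pick C) = (56597.2, 38854.2, -170126).
So ∂z/∂x = −n_x/n_z = 0.33268 and ∂z/∂y = −n_y/n_z = 0.22838.
Intercept c from Pick A: 841.8 − 276.46 − 10.96 = 554.38.
At (544, 80): z = 181.0 + 18.3 + 554.38 = 753.6 ft.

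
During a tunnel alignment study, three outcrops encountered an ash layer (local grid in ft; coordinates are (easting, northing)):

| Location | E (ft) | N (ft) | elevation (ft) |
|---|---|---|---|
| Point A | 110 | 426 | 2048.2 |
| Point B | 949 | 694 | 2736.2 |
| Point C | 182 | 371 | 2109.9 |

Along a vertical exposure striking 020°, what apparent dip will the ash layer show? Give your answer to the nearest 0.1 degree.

14.2°

Two edge vectors: Point A→Point B = (839, 268, 688), Point A→Point C = (72, -55, 61.7).
Normal n = (Point A→Point B) × (Point A→Point C) = (54375.6, -2230.3, -65441).
So ∂z/∂E = −n_x/n_z = 0.83091 and ∂z/∂N = −n_y/n_z = −0.03408.
Unit vector along 020° is (sin 20°, cos 20°) = (0.3420, 0.9397).
Slope in that direction = a·(0.3420) + b·(0.9397) = 0.25216.
Apparent dip = arctan|0.25216| = 14.2° (true dip is 39.7°, so apparent ≤ true as expected).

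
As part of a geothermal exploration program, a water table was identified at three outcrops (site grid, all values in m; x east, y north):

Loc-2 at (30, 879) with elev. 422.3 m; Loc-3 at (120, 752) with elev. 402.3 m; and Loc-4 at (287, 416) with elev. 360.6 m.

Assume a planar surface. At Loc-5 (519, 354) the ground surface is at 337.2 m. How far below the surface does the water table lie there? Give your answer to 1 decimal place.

16.0 m

Let the plane be z = a·x + b·y + c.
Loc-3−Loc-2: 90a − 127b = −20;  Loc-4−Loc-2: 257a − 463b = −61.7.
Solving gives a = −0.15769, b = 0.04573.
Then c = 422.3 − a·30 − b·879 = 386.83.
At (519, 354): z_contact = −81.84 + 16.19 + 386.83 = 321.18 m.
Depth below ground = 337.2 − 321.18 = 16.0 m.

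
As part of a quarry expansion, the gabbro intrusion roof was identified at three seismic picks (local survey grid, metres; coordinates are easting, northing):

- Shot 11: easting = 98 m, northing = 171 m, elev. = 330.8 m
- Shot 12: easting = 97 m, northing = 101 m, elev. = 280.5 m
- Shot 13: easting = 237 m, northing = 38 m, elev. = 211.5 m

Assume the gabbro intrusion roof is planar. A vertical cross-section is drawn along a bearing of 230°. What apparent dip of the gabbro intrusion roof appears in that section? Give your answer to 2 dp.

18.49°

Two edge vectors: Shot 11→Shot 12 = (-1, -70, -50.3), Shot 11→Shot 13 = (139, -133, -119.3).
Normal n = (Shot 11→Shot 12) × (Shot 11→Shot 13) = (1661.1, -7111, 9863).
So ∂z/∂easting = −n_x/n_z = −0.16842 and ∂z/∂northing = −n_y/n_z = 0.72098.
Unit vector along 230° is (sin 230°, cos 230°) = (-0.7660, -0.6428).
Slope in that direction = a·(-0.7660) + b·(-0.6428) = −0.33442.
Apparent dip = arctan|0.33442| = 18.49° (true dip is 36.5°, so apparent ≤ true as expected).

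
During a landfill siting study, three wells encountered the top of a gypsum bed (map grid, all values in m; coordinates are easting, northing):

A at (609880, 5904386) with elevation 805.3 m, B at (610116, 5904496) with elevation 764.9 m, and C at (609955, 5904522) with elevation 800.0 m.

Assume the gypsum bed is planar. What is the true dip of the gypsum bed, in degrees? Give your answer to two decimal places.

12.36°

Two edge vectors: A→B = (236, 110, -40.4), A→C = (75, 136, -5.3).
Normal n = (A→B) × (A→C) = (4911.4, -1779.2, 23846).
So ∂z/∂easting = −n_x/n_z = −0.20596 and ∂z/∂northing = −n_y/n_z = 0.07461.
Gradient magnitude |∇z| = √(a² + b²) = √(0.04242 + 0.00557) = 0.21906.
True dip = arctan(0.21906) = 12.36°, dipping toward ESE (azimuth ≈ 110°).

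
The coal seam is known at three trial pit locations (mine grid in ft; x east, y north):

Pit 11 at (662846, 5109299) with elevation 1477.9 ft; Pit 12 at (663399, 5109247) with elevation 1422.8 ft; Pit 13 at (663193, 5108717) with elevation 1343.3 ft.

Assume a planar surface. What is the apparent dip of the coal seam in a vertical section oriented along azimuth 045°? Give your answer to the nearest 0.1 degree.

Two edge vectors: Pit 11→Pit 12 = (553, -52, -55.1), Pit 11→Pit 13 = (347, -582, -134.6).
Normal n = (Pit 11→Pit 12) × (Pit 11→Pit 13) = (-25069, 55314.1, -303802).
So ∂z/∂x = −n_x/n_z = −0.08252 and ∂z/∂y = −n_y/n_z = 0.18207.
Unit vector along 045° is (sin 45°, cos 45°) = (0.7071, 0.7071).
Slope in that direction = a·(0.7071) + b·(0.7071) = 0.07040.
Apparent dip = arctan|0.07040| = 4.0° (true dip is 11.3°, so apparent ≤ true as expected).

4.0°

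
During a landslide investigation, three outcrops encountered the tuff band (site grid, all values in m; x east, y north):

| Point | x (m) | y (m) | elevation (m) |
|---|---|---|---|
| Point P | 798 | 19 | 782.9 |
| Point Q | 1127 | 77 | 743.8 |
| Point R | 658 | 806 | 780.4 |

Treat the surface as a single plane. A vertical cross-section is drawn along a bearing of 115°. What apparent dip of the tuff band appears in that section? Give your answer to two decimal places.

Two edge vectors: Point P→Point Q = (329, 58, -39.1), Point P→Point R = (-140, 787, -2.5).
Normal n = (Point P→Point Q) × (Point P→Point R) = (30626.7, 6296.5, 267043).
So ∂z/∂x = −n_x/n_z = −0.11469 and ∂z/∂y = −n_y/n_z = −0.02358.
Unit vector along 115° is (sin 115°, cos 115°) = (0.9063, -0.4226).
Slope in that direction = a·(0.9063) + b·(-0.4226) = −0.09398.
Apparent dip = arctan|0.09398| = 5.37° (true dip is 6.7°, so apparent ≤ true as expected).

5.37°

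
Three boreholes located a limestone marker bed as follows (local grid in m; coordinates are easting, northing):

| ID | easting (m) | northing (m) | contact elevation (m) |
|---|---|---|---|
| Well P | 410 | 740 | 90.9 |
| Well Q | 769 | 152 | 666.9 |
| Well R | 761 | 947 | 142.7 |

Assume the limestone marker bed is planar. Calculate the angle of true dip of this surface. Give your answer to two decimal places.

40.16°

Two edge vectors: Well P→Well Q = (359, -588, 576), Well P→Well R = (351, 207, 51.8).
Normal n = (Well P→Well Q) × (Well P→Well R) = (-149690.4, 183579.8, 280701).
So ∂z/∂easting = −n_x/n_z = 0.53327 and ∂z/∂northing = −n_y/n_z = −0.65400.
Gradient magnitude |∇z| = √(a² + b²) = √(0.28438 + 0.42772) = 0.84386.
True dip = arctan(0.84386) = 40.16°, dipping toward NW (azimuth ≈ 321°).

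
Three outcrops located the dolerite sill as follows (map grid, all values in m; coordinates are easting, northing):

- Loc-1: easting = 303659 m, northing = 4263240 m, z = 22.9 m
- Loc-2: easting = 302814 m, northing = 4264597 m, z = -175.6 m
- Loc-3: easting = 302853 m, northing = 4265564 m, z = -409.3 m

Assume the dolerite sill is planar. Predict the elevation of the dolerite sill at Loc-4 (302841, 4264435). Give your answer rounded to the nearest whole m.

-141 m

Let the plane be z = a·easting + b·northing + c.
Loc-2−Loc-1: −845a + 1357b = −198.5;  Loc-3−Loc-1: −806a + 2324b = −432.2.
Solving gives a = −0.14388038, b = −0.23587246.
Then c = 22.9 − a·303659 − b·4263240 = 1049294.36.
At (302841, 4264435): z = −43572.9 − 1005862.8 + 1049294.36 = -141.3 m.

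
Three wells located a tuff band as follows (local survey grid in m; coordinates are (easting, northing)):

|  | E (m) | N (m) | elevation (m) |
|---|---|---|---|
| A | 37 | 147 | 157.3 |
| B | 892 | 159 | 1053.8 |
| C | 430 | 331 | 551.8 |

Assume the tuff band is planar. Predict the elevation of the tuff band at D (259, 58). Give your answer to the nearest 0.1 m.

399.1 m

Two edge vectors: A→B = (855, 12, 896.5), A→C = (393, 184, 394.5).
Normal n = (A→B) × (A→C) = (-160222, 15027, 152604).
So ∂z/∂E = −n_x/n_z = 1.04992 and ∂z/∂N = −n_y/n_z = −0.09847.
Intercept c from A: 157.3 − 38.85 + 14.48 = 132.93.
At (259, 58): z = 271.9 − 5.7 + 132.93 = 399.1 m.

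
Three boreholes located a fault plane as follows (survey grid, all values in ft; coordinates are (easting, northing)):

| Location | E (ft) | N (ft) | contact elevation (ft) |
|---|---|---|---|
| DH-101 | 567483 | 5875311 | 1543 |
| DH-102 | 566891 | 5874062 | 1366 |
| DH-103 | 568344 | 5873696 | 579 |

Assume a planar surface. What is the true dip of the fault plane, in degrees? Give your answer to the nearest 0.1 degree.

Let the plane be z = a·E + b·N + c.
DH-102−DH-101: −592a − 1249b = −177;  DH-103−DH-101: 861a − 1615b = −964.
Solving gives a = −0.45198, b = 0.35594.
Gradient magnitude |∇z| = √(a² + b²) = √(0.20428 + 0.12669) = 0.57531.
True dip = arctan(0.57531) = 29.9°, dipping toward SE (azimuth ≈ 128°).

29.9°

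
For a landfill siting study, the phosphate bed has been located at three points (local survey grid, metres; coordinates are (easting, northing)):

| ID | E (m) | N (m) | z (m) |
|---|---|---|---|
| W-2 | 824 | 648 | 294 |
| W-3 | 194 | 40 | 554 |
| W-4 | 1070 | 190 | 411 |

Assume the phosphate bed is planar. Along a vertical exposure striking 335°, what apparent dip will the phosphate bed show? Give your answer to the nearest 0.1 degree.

13.4°

Let the plane be z = a·E + b·N + c.
W-3−W-2: −630a − 608b = 260;  W-4−W-2: 246a − 458b = 117.
Solving gives a = −0.10943, b = −0.31424.
Unit vector along 335° is (sin 335°, cos 335°) = (-0.4226, 0.9063).
Slope in that direction = a·(-0.4226) + b·(0.9063) = −0.23855.
Apparent dip = arctan|0.23855| = 13.4° (true dip is 18.4°, so apparent ≤ true as expected).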